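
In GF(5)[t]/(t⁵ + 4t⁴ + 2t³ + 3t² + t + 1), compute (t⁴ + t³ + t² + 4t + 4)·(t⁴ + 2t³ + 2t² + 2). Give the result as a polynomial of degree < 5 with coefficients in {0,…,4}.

3t^4 + 4t^3 + 2t^2 + 2t + 4

Multiply in GF(5)[t]: (t⁴ + t³ + t² + 4t + 4)·(t⁴ + 2t³ + 2t² + 2) = t⁸ + 3t⁷ + 3t⁵ + t⁴ + 3t³ + 3t + 3.
Reduce using t⁵ ≡ t⁴ + 3t³ + 2t² + 4t + 4 (mod t⁵ + 4t⁴ + 2t³ + 3t² + t + 1).
Reduced: 3t⁴ + 4t³ + 2t² + 2t + 4.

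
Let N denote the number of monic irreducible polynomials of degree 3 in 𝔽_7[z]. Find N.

Gauss's count: N_{7}(3) = (1/3) Σ_{d|3} μ(3/d)·7^d.
Divisors of 3: 1, 3; μ(3/d) for each: -1, 1.
Σ = − 7^1 + 7^3 = 336.
N = 336/3 = 112.

112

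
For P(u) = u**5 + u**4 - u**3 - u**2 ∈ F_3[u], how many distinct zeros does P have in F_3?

3

Evaluate at each of the 3 elements of F_3:
P(0) = 0 → root; P(1) = 0 → root; P(2) = 0 → root.
Roots: {0, 1, 2}.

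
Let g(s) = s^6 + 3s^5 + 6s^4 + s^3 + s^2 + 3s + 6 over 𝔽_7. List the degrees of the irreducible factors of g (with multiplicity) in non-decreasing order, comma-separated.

1, 1, 1, 1, 2

Linear factors from roots: (s + 6), (s + 5), (s + 4), (s + 1).
Complete factorization: g(s) = (s + 1)·(s + 4)·(s + 5)·(s + 6)·(s^2 + s + 6).
Factor degrees with multiplicity: 1 + 1 + 1 + 1 + 2 = 6.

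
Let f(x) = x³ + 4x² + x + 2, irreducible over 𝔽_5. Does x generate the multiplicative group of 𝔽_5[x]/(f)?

Yes

|GF(5^3)^×| = 5^3 − 1 = 124. Prime factorization: 124 = 2^2·31.
f is primitive ⇔ x has order 124 in GF(5)[x]/(f), i.e. x^(124/q) ≠ 1 for each prime q | 124.
x^(62) mod f = 4.
x^(4) mod f = 2x + 3.
None equal 1, so x has full order 124; f is primitive.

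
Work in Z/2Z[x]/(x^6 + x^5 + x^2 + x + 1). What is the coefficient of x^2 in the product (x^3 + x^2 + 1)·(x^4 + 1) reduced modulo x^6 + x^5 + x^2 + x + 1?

0

Multiply in Z/2Z[x]: (x^3 + x^2 + 1)·(x^4 + 1) = x^7 + x^6 + x^4 + x^3 + x^2 + 1.
Reduce using x^6 ≡ x^5 + x^2 + x + 1 (mod x^6 + x^5 + x^2 + x + 1).
Reduced: x^4 + x + 1.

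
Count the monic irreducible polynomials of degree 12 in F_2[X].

335

x^(2^12) − x is the product of all monic irreducibles of degree dividing 12; Möbius inversion gives N = (1/12) Σ μ(12/d)·2^d.
Divisors of 12: 1, 2, 3, 4, 6, 12; μ(12/d) for each: 0, 1, 0, -1, -1, 1.
Σ = 2^2 − 2^4 − 2^6 + 2^12 = 4020.
N = 4020/12 = 335.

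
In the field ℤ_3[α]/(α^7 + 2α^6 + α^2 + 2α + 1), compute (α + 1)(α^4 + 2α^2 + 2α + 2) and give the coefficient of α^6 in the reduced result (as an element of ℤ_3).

0

Multiply in ℤ_3[α]: (α + 1)·(α^4 + 2α^2 + 2α + 2) = α^5 + α^4 + 2α^3 + α^2 + α + 2.
Reduced: α^5 + α^4 + 2α^3 + α^2 + α + 2.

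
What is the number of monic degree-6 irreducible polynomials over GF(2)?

x^(2^6) − x is the product of all monic irreducibles of degree dividing 6; Möbius inversion gives N = (1/6) Σ μ(6/d)·2^d.
Divisors of 6: 1, 2, 3, 6; μ(6/d) for each: 1, -1, -1, 1.
Σ = 2^1 − 2^2 − 2^3 + 2^6 = 54.
N = 54/6 = 9.

9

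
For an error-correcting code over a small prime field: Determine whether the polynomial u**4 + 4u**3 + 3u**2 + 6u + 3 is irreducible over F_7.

Write P(u) = u**4 + 4u**3 + 3u**2 + 6u + 3.
Check for roots in F_7: P(0) = 3; P(1) = 3; P(2) = 5; P(3) = 6; P(4) = 6; P(5) = 1; P(6) = 4.
No roots, so no linear factors.
Degree-2 irreducible divisors: test the 21 monic irreducibles of degree 2 over GF(7).
None of them divide P (all give nonzero remainder).
No irreducible factor of degree ≤ 2 exists, so P is irreducible over GF(7).

Yes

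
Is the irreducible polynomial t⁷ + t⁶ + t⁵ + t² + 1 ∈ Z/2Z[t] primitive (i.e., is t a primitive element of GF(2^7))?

Write f(t) = t⁷ + t⁶ + t⁵ + t² + 1.
|GF(2^7)^×| = 2^7 − 1 = 127. Prime factorization: 127 = 127.
f is primitive ⇔ t has order 127 in GF(2)[t]/(f), i.e. t^(127/q) ≠ 1 for each prime q | 127.
t^(1) mod f = t.
None equal 1, so t has full order 127; f is primitive.

Yes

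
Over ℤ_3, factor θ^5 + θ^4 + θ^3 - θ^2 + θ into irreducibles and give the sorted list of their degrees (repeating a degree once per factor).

Write h(θ) = θ^5 + θ^4 + θ^3 - θ^2 + θ.
Roots in ℤ_3: h(0) = 0 → root; h(1) = 0 → root; h(2) = 0 → root.
Linear factors from roots: (θ), (θ - 1), (θ + 1).
Complete factorization: h(θ) = (θ)·(θ + 1)·(θ - 1)·(θ^2 + θ - 1).
Factor degrees with multiplicity: 1 + 1 + 1 + 2 = 5.

1, 1, 1, 2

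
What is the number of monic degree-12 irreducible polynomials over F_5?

20343700

Gauss's count: N_{5}(12) = (1/12) Σ_{d|12} μ(12/d)·5^d.
Divisors of 12: 1, 2, 3, 4, 6, 12; μ(12/d) for each: 0, 1, 0, -1, -1, 1.
Σ = 5^2 − 5^4 − 5^6 + 5^12 = 244124400.
N = 244124400/12 = 20343700.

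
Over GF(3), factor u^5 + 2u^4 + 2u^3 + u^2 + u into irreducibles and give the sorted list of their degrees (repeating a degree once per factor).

1, 2, 2

Write g(u) = u^5 + 2u^4 + 2u^3 + u^2 + u.
Roots in GF(3): g(0) = 0 → root; g(1) = 1; g(2) = 2.
Linear factors from roots: (u).
Complete factorization: g(u) = (u)·(u^2 + u + 2)^2.
Factor degrees with multiplicity: 1 + 2 + 2 = 5.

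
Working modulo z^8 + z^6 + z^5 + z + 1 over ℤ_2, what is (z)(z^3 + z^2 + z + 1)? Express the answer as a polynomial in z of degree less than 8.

z^4 + z^3 + z^2 + z

Multiply in ℤ_2[z]: (z)·(z^3 + z^2 + z + 1) = z^4 + z^3 + z^2 + z.
Reduced: z^4 + z^3 + z^2 + z.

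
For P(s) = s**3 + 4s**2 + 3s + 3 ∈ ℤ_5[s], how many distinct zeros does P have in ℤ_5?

Evaluate at each of the 5 elements of ℤ_5:
P(0) = 3; P(1) = 1; P(2) = 3; P(3) = 0 → root; P(4) = 3.
Roots: {3}.

1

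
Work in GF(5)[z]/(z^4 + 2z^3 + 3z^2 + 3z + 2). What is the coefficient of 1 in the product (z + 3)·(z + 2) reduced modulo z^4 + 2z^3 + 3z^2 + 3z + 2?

Multiply in GF(5)[z]: (z + 3)·(z + 2) = z^2 + 1.
Reduced: z^2 + 1.

1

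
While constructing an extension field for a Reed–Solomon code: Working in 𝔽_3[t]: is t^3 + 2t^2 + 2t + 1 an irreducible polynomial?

Write g(t) = t^3 + 2t^2 + 2t + 1.
Check for roots in 𝔽_3: g(0) = 1; g(1) = 0 → root; g(2) = 0 → root.
g(1) = 0, so (t − 1) divides g(t); g is reducible.

No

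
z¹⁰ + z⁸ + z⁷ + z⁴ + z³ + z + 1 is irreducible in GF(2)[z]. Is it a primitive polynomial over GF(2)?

Write f(z) = z¹⁰ + z⁸ + z⁷ + z⁴ + z³ + z + 1.
|GF(2^10)^×| = 2^10 − 1 = 1023. Prime factorization: 1023 = 3·11·31.
f is primitive ⇔ z has order 1023 in GF(2)[z]/(f), i.e. z^(1023/q) ≠ 1 for each prime q | 1023.
z^(341) mod f = 1
z^(93) mod f = z⁹ + z⁷ + z².
z^(33) mod f = z⁷ + z⁶ + z⁴ + z³ + z² + z + 1.
Since z^(341) = 1, the order of z divides 341 < 1023; not primitive.

No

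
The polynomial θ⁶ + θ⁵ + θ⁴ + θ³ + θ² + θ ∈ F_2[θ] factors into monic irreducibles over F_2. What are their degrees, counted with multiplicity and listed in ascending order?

Write g(θ) = θ⁶ + θ⁵ + θ⁴ + θ³ + θ² + θ.
Roots in F_2: g(0) = 0 → root; g(1) = 0 → root.
Linear factors from roots: (θ), (θ + 1).
Complete factorization: g(θ) = (θ)·(θ + 1)·(θ² + θ + 1)^2.
Factor degrees with multiplicity: 1 + 1 + 2 + 2 = 6.

1, 1, 2, 2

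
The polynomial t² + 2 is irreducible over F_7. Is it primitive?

No

Write f(t) = t² + 2.
|GF(7^2)^×| = 7^2 − 1 = 48. Prime factorization: 48 = 2^4·3.
f is primitive ⇔ t has order 48 in GF(7)[t]/(f), i.e. t^(48/q) ≠ 1 for each prime q | 48.
t^(24) mod f = 1
t^(16) mod f = 4.
Since t^(24) = 1, the order of t divides 24 < 48; not primitive.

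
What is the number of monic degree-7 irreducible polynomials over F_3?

x^(3^7) − x is the product of all monic irreducibles of degree dividing 7; Möbius inversion gives N = (1/7) Σ μ(7/d)·3^d.
Divisors of 7: 1, 7; μ(7/d) for each: -1, 1.
Σ = − 3^1 + 3^7 = 2184.
N = 2184/7 = 312.

312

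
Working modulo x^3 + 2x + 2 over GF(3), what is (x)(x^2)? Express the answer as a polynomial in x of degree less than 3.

x + 1

Multiply in GF(3)[x]: (x)·(x^2) = x^3.
Reduce using x^3 ≡ x + 1 (mod x^3 + 2x + 2).
Reduced: x + 1.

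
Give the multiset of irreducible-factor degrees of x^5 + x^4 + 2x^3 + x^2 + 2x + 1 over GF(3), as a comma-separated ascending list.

Write g(x) = x^5 + x^4 + 2x^3 + x^2 + 2x + 1.
Roots in GF(3): g(0) = 1; g(1) = 2; g(2) = 1.
Complete factorization: g(x) = (x^2 + 2x + 2)·(x^3 + 2x^2 + 2x + 2).
Factor degrees with multiplicity: 2 + 3 = 5.

2, 3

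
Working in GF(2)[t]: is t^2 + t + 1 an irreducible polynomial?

Yes

Write h(t) = t^2 + t + 1.
Check for roots in GF(2): h(0) = 1; h(1) = 1.
No roots. A degree-2 polynomial over a field with no linear factor is irreducible.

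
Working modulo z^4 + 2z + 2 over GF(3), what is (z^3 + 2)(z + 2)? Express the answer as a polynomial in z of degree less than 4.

2z^3 + 2

Multiply in GF(3)[z]: (z^3 + 2)·(z + 2) = z^4 + 2z^3 + 2z + 1.
Reduce using z^4 ≡ z + 1 (mod z^4 + 2z + 2).
Reduced: 2z^3 + 2.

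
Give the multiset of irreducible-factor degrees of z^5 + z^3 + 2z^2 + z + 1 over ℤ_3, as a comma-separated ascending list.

Write h(z) = z^5 + z^3 + 2z^2 + z + 1.
Roots in ℤ_3: h(0) = 1; h(1) = 0 → root; h(2) = 0 → root.
Linear factors from roots: (z + 2), (z + 1).
Complete factorization: h(z) = (z + 1)·(z + 2)·(z^3 + 2z + 2).
Factor degrees with multiplicity: 1 + 1 + 3 = 5.

1, 1, 3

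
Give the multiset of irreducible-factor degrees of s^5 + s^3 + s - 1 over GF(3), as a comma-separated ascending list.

Write h(s) = s^5 + s^3 + s - 1.
Roots in GF(3): h(0) = 2; h(1) = 2; h(2) = 2.
Complete factorization: h(s) = (s^5 + s^3 + s - 1).
Factor degrees with multiplicity: 5 = 5.

5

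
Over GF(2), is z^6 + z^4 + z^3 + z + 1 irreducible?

Yes

Write g(z) = z^6 + z^4 + z^3 + z + 1.
Check for roots in GF(2): g(0) = 1; g(1) = 1.
No roots, so no linear factors.
Monic irreducibles of degree 2 over GF(2): z^2 + z + 1.
None of them divide g (all give nonzero remainder).
Monic irreducibles of degree 3 over GF(2): z^3 + z + 1, z^3 + z^2 + 1.
None of them divide g (all give nonzero remainder).
No irreducible factor of degree ≤ 3 exists, so g is irreducible over GF(2).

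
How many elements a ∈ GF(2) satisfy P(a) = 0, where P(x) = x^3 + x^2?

2

Evaluate at each of the 2 elements of GF(2):
P(0) = 0 → root; P(1) = 0 → root.
Roots: {0, 1}.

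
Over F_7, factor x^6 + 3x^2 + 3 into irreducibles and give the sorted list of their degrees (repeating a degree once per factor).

Write g(x) = x^6 + 3x^2 + 3.
Linear factors from roots: (x + 6), (x + 1).
Complete factorization: g(x) = (x + 1)·(x + 6)·(x^2 + 3x + 5)·(x^2 + 4x + 5).
Factor degrees with multiplicity: 1 + 1 + 2 + 2 = 6.

1, 1, 2, 2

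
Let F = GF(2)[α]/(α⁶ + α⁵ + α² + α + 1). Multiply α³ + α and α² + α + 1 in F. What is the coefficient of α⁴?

Multiply in GF(2)[α]: (α³ + α)·(α² + α + 1) = α⁵ + α⁴ + α² + α.
Reduced: α⁵ + α⁴ + α² + α.

1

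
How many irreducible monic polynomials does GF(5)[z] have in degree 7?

x^(5^7) − x is the product of all monic irreducibles of degree dividing 7; Möbius inversion gives N = (1/7) Σ μ(7/d)·5^d.
Divisors of 7: 1, 7; μ(7/d) for each: -1, 1.
Σ = − 5^1 + 5^7 = 78120.
N = 78120/7 = 11160.

11160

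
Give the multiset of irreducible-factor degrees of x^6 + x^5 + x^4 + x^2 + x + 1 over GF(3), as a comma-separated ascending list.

1, 1, 2, 2

Write f(x) = x^6 + x^5 + x^4 + x^2 + x + 1.
Roots in GF(3): f(0) = 1; f(1) = 0 → root; f(2) = 2.
Linear factors from roots: (x + 2).
Complete factorization: f(x) = (x + 2)^2·(x^2 + x + 2)·(x^2 + 2x + 2).
Factor degrees with multiplicity: 1 + 1 + 2 + 2 = 6.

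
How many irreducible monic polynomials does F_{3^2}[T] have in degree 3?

Gauss's count: N_{9}(3) = (1/3) Σ_{d|3} μ(3/d)·9^d.
Divisors of 3: 1, 3; μ(3/d) for each: -1, 1.
Σ = − 9^1 + 9^3 = 720.
N = 720/3 = 240.

240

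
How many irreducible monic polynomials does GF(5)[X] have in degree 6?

2580

Gauss's count: N_{5}(6) = (1/6) Σ_{d|6} μ(6/d)·5^d.
Divisors of 6: 1, 2, 3, 6; μ(6/d) for each: 1, -1, -1, 1.
Σ = 5^1 − 5^2 − 5^3 + 5^6 = 15480.
N = 15480/6 = 2580.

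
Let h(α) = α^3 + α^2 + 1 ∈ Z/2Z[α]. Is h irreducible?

Yes

Check for roots in Z/2Z: h(0) = 1; h(1) = 1.
No roots. A degree-3 polynomial over a field with no linear factor is irreducible.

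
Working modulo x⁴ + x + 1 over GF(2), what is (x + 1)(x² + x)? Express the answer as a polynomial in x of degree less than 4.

Multiply in GF(2)[x]: (x + 1)·(x² + x) = x³ + x.
Reduced: x³ + x.

x^3 + x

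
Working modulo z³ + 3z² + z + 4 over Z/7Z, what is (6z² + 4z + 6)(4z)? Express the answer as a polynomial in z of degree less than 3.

2

Multiply in Z/7Z[z]: (6z² + 4z + 6)·(4z) = 3z³ + 2z² + 3z.
Reduce using z³ ≡ 4z² + 6z + 3 (mod z³ + 3z² + z + 4).
Reduced: 2.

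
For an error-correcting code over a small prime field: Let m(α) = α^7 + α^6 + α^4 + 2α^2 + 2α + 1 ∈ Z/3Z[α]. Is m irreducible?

Check for roots in Z/3Z: m(0) = 1; m(1) = 2; m(2) = 2.
No roots, so no linear factors.
Monic irreducibles of degree 2 over GF(3): α^2 + 1, α^2 + α + 2, α^2 + 2α + 2.
None of them divide m (all give nonzero remainder).
Degree-3 irreducible divisors: test the 8 monic irreducibles of degree 3 over GF(3).
None of them divide m (all give nonzero remainder).
No irreducible factor of degree ≤ 3 exists, so m is irreducible over GF(3).

Yes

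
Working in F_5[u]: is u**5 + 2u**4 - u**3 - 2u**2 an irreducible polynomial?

Write f(u) = u**5 + 2u**4 - u**3 - 2u**2.
Check for roots in F_5: f(0) = 0 → root; f(1) = 0 → root; f(2) = 3; f(3) = 0 → root; f(4) = 0 → root.
f(0) = 0, so (u) divides f(u); f is reducible.

No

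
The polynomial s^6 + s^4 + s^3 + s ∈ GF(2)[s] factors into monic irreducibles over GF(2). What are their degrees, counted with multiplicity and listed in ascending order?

Write f(s) = s^6 + s^4 + s^3 + s.
Roots in GF(2): f(0) = 0 → root; f(1) = 0 → root.
Linear factors from roots: (s), (s + 1).
Complete factorization: f(s) = (s)·(s + 1)^3·(s^2 + s + 1).
Factor degrees with multiplicity: 1 + 1 + 1 + 1 + 2 = 6.

1, 1, 1, 1, 2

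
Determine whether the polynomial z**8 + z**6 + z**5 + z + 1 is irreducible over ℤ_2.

Write f(z) = z**8 + z**6 + z**5 + z + 1.
Check for roots in ℤ_2: f(0) = 1; f(1) = 1.
No roots, so no linear factors.
Monic irreducibles of degree 2 over GF(2): z**2 + z + 1.
None of them divide f (all give nonzero remainder).
Monic irreducibles of degree 3 over GF(2): z**3 + z + 1, z**3 + z**2 + 1.
None of them divide f (all give nonzero remainder).
Monic irreducibles of degree 4 over GF(2): z**4 + z + 1, z**4 + z**3 + 1, z**4 + z**3 + z**2 + z + 1.
None of them divide f (all give nonzero remainder).
No irreducible factor of degree ≤ 4 exists, so f is irreducible over GF(2).

Yes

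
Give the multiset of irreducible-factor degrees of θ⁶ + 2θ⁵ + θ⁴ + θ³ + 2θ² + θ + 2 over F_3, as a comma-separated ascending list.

6

Write f(θ) = θ⁶ + 2θ⁵ + θ⁴ + θ³ + 2θ² + θ + 2.
Roots in F_3: f(0) = 2; f(1) = 1; f(2) = 2.
Complete factorization: f(θ) = (θ⁶ + 2θ⁵ + θ⁴ + θ³ + 2θ² + θ + 2).
Factor degrees with multiplicity: 6 = 6.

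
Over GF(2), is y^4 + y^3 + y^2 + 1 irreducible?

Write P(y) = y^4 + y^3 + y^2 + 1.
Check for roots in GF(2): P(0) = 1; P(1) = 0 → root.
P(1) = 0, so (y − 1) divides P(y); P is reducible.

No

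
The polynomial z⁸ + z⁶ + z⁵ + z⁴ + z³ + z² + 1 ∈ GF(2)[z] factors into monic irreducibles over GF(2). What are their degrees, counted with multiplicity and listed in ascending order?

2, 3, 3

Write g(z) = z⁸ + z⁶ + z⁵ + z⁴ + z³ + z² + 1.
Roots in GF(2): g(0) = 1; g(1) = 1.
Complete factorization: g(z) = (z² + z + 1)·(z³ + z + 1)·(z³ + z² + 1).
Factor degrees with multiplicity: 2 + 3 + 3 = 8.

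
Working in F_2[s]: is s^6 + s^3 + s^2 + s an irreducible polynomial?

Write f(s) = s^6 + s^3 + s^2 + s.
Check for roots in F_2: f(0) = 0 → root; f(1) = 0 → root.
f(0) = 0, so (s) divides f(s); f is reducible.

No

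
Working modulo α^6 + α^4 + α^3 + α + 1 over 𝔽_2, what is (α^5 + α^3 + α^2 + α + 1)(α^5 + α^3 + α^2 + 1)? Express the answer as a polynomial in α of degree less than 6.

Multiply in 𝔽_2[α]: (α^5 + α^3 + α^2 + α + 1)·(α^5 + α^3 + α^2 + 1) = α^10 + α^3 + α + 1.
Reduce using α^6 ≡ α^4 + α^3 + α + 1 (mod α^6 + α^4 + α^3 + α + 1).
Reduced: α^5 + α^4 + α^3 + α.

α^5 + α^4 + α^3 + α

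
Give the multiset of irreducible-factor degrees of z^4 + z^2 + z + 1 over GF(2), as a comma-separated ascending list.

1, 3

Write g(z) = z^4 + z^2 + z + 1.
Roots in GF(2): g(0) = 1; g(1) = 0 → root.
Linear factors from roots: (z + 1).
Complete factorization: g(z) = (z + 1)·(z^3 + z^2 + 1).
Factor degrees with multiplicity: 1 + 3 = 4.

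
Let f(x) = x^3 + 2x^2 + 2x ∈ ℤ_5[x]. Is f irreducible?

No

Check for roots in ℤ_5: f(0) = 0 → root; f(1) = 0 → root; f(2) = 0 → root; f(3) = 1; f(4) = 4.
f(0) = 0, so (x) divides f(x); f is reducible.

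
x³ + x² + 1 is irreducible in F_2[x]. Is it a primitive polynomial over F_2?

Yes

Write f(x) = x³ + x² + 1.
|GF(2^3)^×| = 2^3 − 1 = 7. Prime factorization: 7 = 7.
f is primitive ⇔ x has order 7 in GF(2)[x]/(f), i.e. x^(7/q) ≠ 1 for each prime q | 7.
x^(1) mod f = x.
None equal 1, so x has full order 7; f is primitive.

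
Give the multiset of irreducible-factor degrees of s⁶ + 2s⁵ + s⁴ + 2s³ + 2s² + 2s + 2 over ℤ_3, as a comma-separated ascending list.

1, 1, 2, 2

Write h(s) = s⁶ + 2s⁵ + s⁴ + 2s³ + 2s² + 2s + 2.
Roots in ℤ_3: h(0) = 2; h(1) = 0 → root; h(2) = 0 → root.
Linear factors from roots: (s + 2), (s + 1).
Complete factorization: h(s) = (s + 1)·(s + 2)·(s² + s + 2)^2.
Factor degrees with multiplicity: 1 + 1 + 2 + 2 = 6.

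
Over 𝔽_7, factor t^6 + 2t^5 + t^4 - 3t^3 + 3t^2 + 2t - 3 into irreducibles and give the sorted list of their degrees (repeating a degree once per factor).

1, 2, 3

Write f(t) = t^6 + 2t^5 + t^4 - 3t^3 + 3t^2 + 2t - 3.
Linear factors from roots: (t - 2).
Complete factorization: f(t) = (t - 2)·(t^2 - 2t + 2)·(t^3 - t^2 - 2t - 1).
Factor degrees with multiplicity: 1 + 2 + 3 = 6.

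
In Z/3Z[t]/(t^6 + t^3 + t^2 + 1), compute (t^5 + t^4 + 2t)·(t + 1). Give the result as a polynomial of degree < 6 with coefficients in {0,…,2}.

Multiply in Z/3Z[t]: (t^5 + t^4 + 2t)·(t + 1) = t^6 + 2t^5 + t^4 + 2t^2 + 2t.
Reduce using t^6 ≡ 2t^3 + 2t^2 + 2 (mod t^6 + t^3 + t^2 + 1).
Reduced: 2t^5 + t^4 + 2t^3 + t^2 + 2t + 2.

2t^5 + t^4 + 2t^3 + t^2 + 2t + 2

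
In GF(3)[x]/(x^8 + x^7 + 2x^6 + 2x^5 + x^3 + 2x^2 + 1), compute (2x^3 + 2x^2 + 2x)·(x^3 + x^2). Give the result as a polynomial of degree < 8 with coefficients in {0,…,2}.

Multiply in GF(3)[x]: (2x^3 + 2x^2 + 2x)·(x^3 + x^2) = 2x^6 + x^5 + x^4 + 2x^3.
Reduced: 2x^6 + x^5 + x^4 + 2x^3.

2x^6 + x^5 + x^4 + 2x^3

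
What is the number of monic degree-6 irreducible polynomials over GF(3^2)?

88440

By the necklace-counting formula, N_9(6) = (1/6) Σ_{d|6} μ(6/d)·9^d.
Divisors of 6: 1, 2, 3, 6; μ(6/d) for each: 1, -1, -1, 1.
Σ = 9^1 − 9^2 − 9^3 + 9^6 = 530640.
N = 530640/6 = 88440.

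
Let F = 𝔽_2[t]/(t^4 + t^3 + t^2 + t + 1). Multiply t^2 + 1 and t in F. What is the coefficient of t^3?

Multiply in 𝔽_2[t]: (t^2 + 1)·(t) = t^3 + t.
Reduced: t^3 + t.

1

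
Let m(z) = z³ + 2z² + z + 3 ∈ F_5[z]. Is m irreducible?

Yes

Check for roots in F_5: m(0) = 3; m(1) = 2; m(2) = 1; m(3) = 1; m(4) = 3.
No roots. A degree-3 polynomial over a field with no linear factor is irreducible.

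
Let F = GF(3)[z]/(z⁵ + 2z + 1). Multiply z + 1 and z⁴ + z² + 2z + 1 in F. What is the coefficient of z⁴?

1

Multiply in GF(3)[z]: (z + 1)·(z⁴ + z² + 2z + 1) = z⁵ + z⁴ + z³ + 1.
Reduce using z⁵ ≡ z + 2 (mod z⁵ + 2z + 1).
Reduced: z⁴ + z³ + z.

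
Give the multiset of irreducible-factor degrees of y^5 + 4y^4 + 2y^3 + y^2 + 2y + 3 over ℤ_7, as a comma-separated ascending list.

2, 3

Write f(y) = y^5 + 4y^4 + 2y^3 + y^2 + 2y + 3.
Complete factorization: f(y) = (y^2 + 2y + 2)·(y^3 + 2y^2 + 3y + 5).
Factor degrees with multiplicity: 2 + 3 = 5.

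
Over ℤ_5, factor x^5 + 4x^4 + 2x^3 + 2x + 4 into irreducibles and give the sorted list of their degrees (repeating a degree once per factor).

1, 2, 2

Write f(x) = x^5 + 4x^4 + 2x^3 + 2x + 4.
Roots in ℤ_5: f(0) = 4; f(1) = 3; f(2) = 0 → root; f(3) = 1; f(4) = 3.
Linear factors from roots: (x + 3).
Complete factorization: f(x) = (x + 3)·(x^2 + 3)·(x^2 + x + 1).
Factor degrees with multiplicity: 1 + 2 + 2 = 5.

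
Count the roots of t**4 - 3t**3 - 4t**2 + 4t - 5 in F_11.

4

Write g(t) = t**4 - 3t**3 - 4t**2 + 4t - 5.
Evaluate at each of the 11 elements of F_11:
g(0) = 6; g(1) = 4; g(2) = 1; g(3) = 4; g(4) = 0 → root; g(5) = 0 → root; g(6) = 6; g(7) = 0 → root; g(8) = 10; g(9) = 0 → root; g(10) = 2.
Roots: {4, 5, 7, 9}.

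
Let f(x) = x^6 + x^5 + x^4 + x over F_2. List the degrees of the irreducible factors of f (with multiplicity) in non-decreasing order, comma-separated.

Roots in F_2: f(0) = 0 → root; f(1) = 0 → root.
Linear factors from roots: (x), (x + 1).
Complete factorization: f(x) = (x)·(x + 1)^2·(x^3 + x^2 + 1).
Factor degrees with multiplicity: 1 + 1 + 1 + 3 = 6.

1, 1, 1, 3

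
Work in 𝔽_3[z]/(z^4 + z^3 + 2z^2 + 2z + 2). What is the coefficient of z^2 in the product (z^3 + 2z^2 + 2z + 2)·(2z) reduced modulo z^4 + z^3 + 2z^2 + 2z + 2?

0

Multiply in 𝔽_3[z]: (z^3 + 2z^2 + 2z + 2)·(2z) = 2z^4 + z^3 + z^2 + z.
Reduce using z^4 ≡ 2z^3 + z^2 + z + 1 (mod z^4 + z^3 + 2z^2 + 2z + 2).
Reduced: 2z^3 + 2.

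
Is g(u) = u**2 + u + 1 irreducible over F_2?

Yes

Check for roots in F_2: g(0) = 1; g(1) = 1.
No roots. A degree-2 polynomial over a field with no linear factor is irreducible.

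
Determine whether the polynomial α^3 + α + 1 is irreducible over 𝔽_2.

Yes

Write h(α) = α^3 + α + 1.
Check for roots in 𝔽_2: h(0) = 1; h(1) = 1.
No roots. A degree-3 polynomial over a field with no linear factor is irreducible.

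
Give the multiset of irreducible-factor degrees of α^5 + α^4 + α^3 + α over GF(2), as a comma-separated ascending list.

1, 1, 3

Write h(α) = α^5 + α^4 + α^3 + α.
Roots in GF(2): h(0) = 0 → root; h(1) = 0 → root.
Linear factors from roots: (α), (α + 1).
Complete factorization: h(α) = (α)·(α + 1)·(α^3 + α + 1).
Factor degrees with multiplicity: 1 + 1 + 3 = 5.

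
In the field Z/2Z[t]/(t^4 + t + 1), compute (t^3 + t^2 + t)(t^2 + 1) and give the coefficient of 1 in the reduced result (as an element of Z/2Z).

1

Multiply in Z/2Z[t]: (t^3 + t^2 + t)·(t^2 + 1) = t^5 + t^4 + t^2 + t.
Reduce using t^4 ≡ t + 1 (mod t^4 + t + 1).
Reduced: t + 1.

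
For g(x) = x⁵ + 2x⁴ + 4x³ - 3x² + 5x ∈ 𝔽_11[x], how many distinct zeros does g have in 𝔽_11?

5

Evaluate at each of the 11 elements of 𝔽_11:
g(0) = 0 → root; g(1) = 9; g(2) = 6; g(3) = 6; g(4) = 4; g(5) = 7; g(6) = 0 → root; g(7) = 0 → root; g(8) = 0 → root; g(9) = 1; g(10) = 0 → root.
Roots: {0, 6, 7, 8, 10}.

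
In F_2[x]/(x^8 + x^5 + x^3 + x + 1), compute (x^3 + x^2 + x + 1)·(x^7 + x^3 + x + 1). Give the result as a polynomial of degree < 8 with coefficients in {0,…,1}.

Multiply in F_2[x]: (x^3 + x^2 + x + 1)·(x^7 + x^3 + x + 1) = x^10 + x^9 + x^8 + x^7 + x^6 + x^5 + x^3 + 1.
Reduce using x^8 ≡ x^5 + x^3 + x + 1 (mod x^8 + x^5 + x^3 + x + 1).
Reduced: x^5 + x^4 + x^3.

x^5 + x^4 + x^3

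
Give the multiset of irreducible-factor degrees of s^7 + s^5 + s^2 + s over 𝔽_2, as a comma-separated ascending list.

Write f(s) = s^7 + s^5 + s^2 + s.
Roots in 𝔽_2: f(0) = 0 → root; f(1) = 0 → root.
Linear factors from roots: (s), (s + 1).
Complete factorization: f(s) = (s)·(s + 1)·(s^2 + s + 1)·(s^3 + s + 1).
Factor degrees with multiplicity: 1 + 1 + 2 + 3 = 7.

1, 1, 2, 3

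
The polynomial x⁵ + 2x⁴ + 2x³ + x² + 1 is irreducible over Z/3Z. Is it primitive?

Write f(x) = x⁵ + 2x⁴ + 2x³ + x² + 1.
|GF(3^5)^×| = 3^5 − 1 = 242. Prime factorization: 242 = 2·11^2.
f is primitive ⇔ x has order 242 in GF(3)[x]/(f), i.e. x^(242/q) ≠ 1 for each prime q | 242.
x^(121) mod f = 2.
x^(22) mod f = x⁴ + x³ + x² + 1.
None equal 1, so x has full order 242; f is primitive.

Yes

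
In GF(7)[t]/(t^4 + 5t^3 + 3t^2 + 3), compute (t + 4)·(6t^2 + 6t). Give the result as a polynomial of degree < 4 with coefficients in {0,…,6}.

Multiply in GF(7)[t]: (t + 4)·(6t^2 + 6t) = 6t^3 + 2t^2 + 3t.
Reduced: 6t^3 + 2t^2 + 3t.

6t^3 + 2t^2 + 3t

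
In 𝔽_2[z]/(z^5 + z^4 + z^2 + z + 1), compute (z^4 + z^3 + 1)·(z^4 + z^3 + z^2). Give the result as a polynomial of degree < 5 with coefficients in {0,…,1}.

1

Multiply in 𝔽_2[z]: (z^4 + z^3 + 1)·(z^4 + z^3 + z^2) = z^8 + z^5 + z^4 + z^3 + z^2.
Reduce using z^5 ≡ z^4 + z^2 + z + 1 (mod z^5 + z^4 + z^2 + z + 1).
Reduced: 1.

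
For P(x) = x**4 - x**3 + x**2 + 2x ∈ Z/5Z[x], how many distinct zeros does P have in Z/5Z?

1

Evaluate at each of the 5 elements of Z/5Z:
P(0) = 0 → root; P(1) = 3; P(2) = 1; P(3) = 4; P(4) = 1.
Roots: {0}.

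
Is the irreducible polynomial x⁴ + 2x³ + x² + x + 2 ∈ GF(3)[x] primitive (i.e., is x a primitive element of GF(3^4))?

Write f(x) = x⁴ + 2x³ + x² + x + 2.
|GF(3^4)^×| = 3^4 − 1 = 80. Prime factorization: 80 = 2^4·5.
f is primitive ⇔ x has order 80 in GF(3)[x]/(f), i.e. x^(80/q) ≠ 1 for each prime q | 80.
x^(40) mod f = 2.
x^(16) mod f = x³ + 1.
None equal 1, so x has full order 80; f is primitive.

Yes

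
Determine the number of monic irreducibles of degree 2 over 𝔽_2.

Gauss's count: N_{2}(2) = (1/2) Σ_{d|2} μ(2/d)·2^d.
Divisors of 2: 1, 2; μ(2/d) for each: -1, 1.
Σ = − 2^1 + 2^2 = 2.
N = 2/2 = 1.

1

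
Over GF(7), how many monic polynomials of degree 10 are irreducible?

28245840

x^(7^10) − x is the product of all monic irreducibles of degree dividing 10; Möbius inversion gives N = (1/10) Σ μ(10/d)·7^d.
Divisors of 10: 1, 2, 5, 10; μ(10/d) for each: 1, -1, -1, 1.
Σ = 7^1 − 7^2 − 7^5 + 7^10 = 282458400.
N = 282458400/10 = 28245840.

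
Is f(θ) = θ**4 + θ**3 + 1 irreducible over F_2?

Check for roots in F_2: f(0) = 1; f(1) = 1.
No roots, so no linear factors.
Monic irreducibles of degree 2 over GF(2): θ**2 + θ + 1.
None of them divide f (all give nonzero remainder).
No irreducible factor of degree ≤ 2 exists, so f is irreducible over GF(2).

Yes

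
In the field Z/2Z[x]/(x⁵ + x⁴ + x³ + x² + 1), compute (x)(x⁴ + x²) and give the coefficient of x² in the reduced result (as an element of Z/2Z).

1

Multiply in Z/2Z[x]: (x)·(x⁴ + x²) = x⁵ + x³.
Reduce using x⁵ ≡ x⁴ + x³ + x² + 1 (mod x⁵ + x⁴ + x³ + x² + 1).
Reduced: x⁴ + x² + 1.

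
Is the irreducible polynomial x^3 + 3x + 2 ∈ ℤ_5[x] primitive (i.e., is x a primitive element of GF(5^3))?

Yes

Write f(x) = x^3 + 3x + 2.
|GF(5^3)^×| = 5^3 − 1 = 124. Prime factorization: 124 = 2^2·31.
f is primitive ⇔ x has order 124 in GF(5)[x]/(f), i.e. x^(124/q) ≠ 1 for each prime q | 124.
x^(62) mod f = 4.
x^(4) mod f = 2x^2 + 3x.
None equal 1, so x has full order 124; f is primitive.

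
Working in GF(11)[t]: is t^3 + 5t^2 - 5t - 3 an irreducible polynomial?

Write h(t) = t^3 + 5t^2 - 5t - 3.
Check each element of GF(11) for a root: h(0)=8, h(1)=9, h(2)=4, h(3)=10, h(4)=0, h(5)=2, h(6)=0, h(7)=0, h(8)=8, h(9)=8, h(10)=6.
h(4) = 0, so (t − 4) divides h(t); h is reducible.

No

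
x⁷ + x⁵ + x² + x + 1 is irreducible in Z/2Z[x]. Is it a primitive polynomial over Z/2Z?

Write f(x) = x⁷ + x⁵ + x² + x + 1.
|GF(2^7)^×| = 2^7 − 1 = 127. Prime factorization: 127 = 127.
f is primitive ⇔ x has order 127 in GF(2)[x]/(f), i.e. x^(127/q) ≠ 1 for each prime q | 127.
x^(1) mod f = x.
None equal 1, so x has full order 127; f is primitive.

Yes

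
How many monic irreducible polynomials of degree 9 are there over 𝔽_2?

56

Gauss's count: N_{2}(9) = (1/9) Σ_{d|9} μ(9/d)·2^d.
Divisors of 9: 1, 3, 9; μ(9/d) for each: 0, -1, 1.
Σ = − 2^3 + 2^9 = 504.
N = 504/9 = 56.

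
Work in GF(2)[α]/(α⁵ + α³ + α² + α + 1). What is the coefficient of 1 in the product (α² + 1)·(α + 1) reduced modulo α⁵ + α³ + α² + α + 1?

1

Multiply in GF(2)[α]: (α² + 1)·(α + 1) = α³ + α² + α + 1.
Reduced: α³ + α² + α + 1.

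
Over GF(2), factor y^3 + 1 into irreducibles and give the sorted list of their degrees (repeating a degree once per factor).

Write g(y) = y^3 + 1.
Roots in GF(2): g(0) = 1; g(1) = 0 → root.
Linear factors from roots: (y + 1).
Complete factorization: g(y) = (y + 1)·(y^2 + y + 1).
Factor degrees with multiplicity: 1 + 2 = 3.

1, 2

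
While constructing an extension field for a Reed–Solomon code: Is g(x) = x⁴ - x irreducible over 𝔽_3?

Check for roots in 𝔽_3: g(0) = 0 → root; g(1) = 0 → root; g(2) = 2.
g(0) = 0, so (x) divides g(x); g is reducible.

No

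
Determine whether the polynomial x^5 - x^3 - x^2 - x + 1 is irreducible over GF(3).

Write h(x) = x^5 - x^3 - x^2 - x + 1.
Check for roots in GF(3): h(0) = 1; h(1) = 2; h(2) = 1.
No roots, so no linear factors.
Monic irreducibles of degree 2 over GF(3): x^2 + 1, x^2 + x - 1, x^2 - x - 1.
None of them divide h (all give nonzero remainder).
No irreducible factor of degree ≤ 2 exists, so h is irreducible over GF(3).

Yes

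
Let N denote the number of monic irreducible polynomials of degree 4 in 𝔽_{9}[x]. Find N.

1620

x^(9^4) − x is the product of all monic irreducibles of degree dividing 4; Möbius inversion gives N = (1/4) Σ μ(4/d)·9^d.
Divisors of 4: 1, 2, 4; μ(4/d) for each: 0, -1, 1.
Σ = − 9^2 + 9^4 = 6480.
N = 6480/4 = 1620.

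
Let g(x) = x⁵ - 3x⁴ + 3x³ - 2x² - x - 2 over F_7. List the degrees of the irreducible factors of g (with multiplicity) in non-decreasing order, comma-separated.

Linear factors from roots: (x + 2).
Complete factorization: g(x) = (x + 2)·(x² + 3x - 2)·(x² - x - 3).
Factor degrees with multiplicity: 1 + 2 + 2 = 5.

1, 2, 2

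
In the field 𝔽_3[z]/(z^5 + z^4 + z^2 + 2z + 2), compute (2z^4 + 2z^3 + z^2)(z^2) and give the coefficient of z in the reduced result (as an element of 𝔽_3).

2

Multiply in 𝔽_3[z]: (2z^4 + 2z^3 + z^2)·(z^2) = 2z^6 + 2z^5 + z^4.
Reduce using z^5 ≡ 2z^4 + 2z^2 + z + 1 (mod z^5 + z^4 + z^2 + 2z + 2).
Reduced: z^4 + z^3 + 2z^2 + 2z.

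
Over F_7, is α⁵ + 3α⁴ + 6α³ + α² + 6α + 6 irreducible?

Write h(α) = α⁵ + 3α⁴ + 6α³ + α² + 6α + 6.
Check for roots in F_7: h(0) = 6; h(1) = 2; h(2) = 3; h(3) = 2; h(4) = 3; h(5) = 1; h(6) = 4.
No roots, so no linear factors.
Degree-2 irreducible divisors: test the 21 monic irreducibles of degree 2 over GF(7).
None of them divide h (all give nonzero remainder).
No irreducible factor of degree ≤ 2 exists, so h is irreducible over GF(7).

Yes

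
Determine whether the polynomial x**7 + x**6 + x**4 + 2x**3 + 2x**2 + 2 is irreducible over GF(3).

No

Write h(x) = x**7 + x**6 + x**4 + 2x**3 + 2x**2 + 2.
Check for roots in GF(3): h(0) = 2; h(1) = 0 → root; h(2) = 0 → root.
h(1) = 0, so (x − 1) divides h(x); h is reducible.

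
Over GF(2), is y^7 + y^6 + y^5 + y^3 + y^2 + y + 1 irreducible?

Yes

Write h(y) = y^7 + y^6 + y^5 + y^3 + y^2 + y + 1.
Check for roots in GF(2): h(0) = 1; h(1) = 1.
No roots, so no linear factors.
Monic irreducibles of degree 2 over GF(2): y^2 + y + 1.
None of them divide h (all give nonzero remainder).
Monic irreducibles of degree 3 over GF(2): y^3 + y + 1, y^3 + y^2 + 1.
None of them divide h (all give nonzero remainder).
No irreducible factor of degree ≤ 3 exists, so h is irreducible over GF(2).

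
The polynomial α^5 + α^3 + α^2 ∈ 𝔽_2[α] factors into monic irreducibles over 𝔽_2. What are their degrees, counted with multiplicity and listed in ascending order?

Write f(α) = α^5 + α^3 + α^2.
Roots in 𝔽_2: f(0) = 0 → root; f(1) = 1.
Linear factors from roots: (α).
Complete factorization: f(α) = (α)^2·(α^3 + α + 1).
Factor degrees with multiplicity: 1 + 1 + 3 = 5.

1, 1, 3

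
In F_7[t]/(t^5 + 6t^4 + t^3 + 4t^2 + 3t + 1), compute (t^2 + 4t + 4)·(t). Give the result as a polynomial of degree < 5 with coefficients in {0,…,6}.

t^3 + 4t^2 + 4t

Multiply in F_7[t]: (t^2 + 4t + 4)·(t) = t^3 + 4t^2 + 4t.
Reduced: t^3 + 4t^2 + 4t.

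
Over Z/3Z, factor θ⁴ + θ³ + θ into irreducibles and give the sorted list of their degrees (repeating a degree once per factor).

1, 1, 2

Write h(θ) = θ⁴ + θ³ + θ.
Roots in Z/3Z: h(0) = 0 → root; h(1) = 0 → root; h(2) = 2.
Linear factors from roots: (θ), (θ - 1).
Complete factorization: h(θ) = (θ)·(θ - 1)·(θ² - θ - 1).
Factor degrees with multiplicity: 1 + 1 + 2 = 4.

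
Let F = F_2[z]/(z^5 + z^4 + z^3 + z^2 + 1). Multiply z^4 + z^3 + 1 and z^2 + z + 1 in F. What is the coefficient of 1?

Multiply in F_2[z]: (z^4 + z^3 + 1)·(z^2 + z + 1) = z^6 + z^3 + z^2 + z + 1.
Reduce using z^5 ≡ z^4 + z^3 + z^2 + 1 (mod z^5 + z^4 + z^3 + z^2 + 1).
Reduced: z^3.

0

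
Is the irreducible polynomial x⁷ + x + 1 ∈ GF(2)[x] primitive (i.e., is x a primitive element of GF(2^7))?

Yes

Write f(x) = x⁷ + x + 1.
|GF(2^7)^×| = 2^7 − 1 = 127. Prime factorization: 127 = 127.
f is primitive ⇔ x has order 127 in GF(2)[x]/(f), i.e. x^(127/q) ≠ 1 for each prime q | 127.
x^(1) mod f = x.
None equal 1, so x has full order 127; f is primitive.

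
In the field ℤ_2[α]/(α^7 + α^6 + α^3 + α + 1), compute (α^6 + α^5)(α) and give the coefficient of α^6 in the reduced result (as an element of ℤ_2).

Multiply in ℤ_2[α]: (α^6 + α^5)·(α) = α^7 + α^6.
Reduce using α^7 ≡ α^6 + α^3 + α + 1 (mod α^7 + α^6 + α^3 + α + 1).
Reduced: α^3 + α + 1.

0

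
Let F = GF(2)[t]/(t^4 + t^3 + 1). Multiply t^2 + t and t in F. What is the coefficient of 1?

Multiply in GF(2)[t]: (t^2 + t)·(t) = t^3 + t^2.
Reduced: t^3 + t^2.

0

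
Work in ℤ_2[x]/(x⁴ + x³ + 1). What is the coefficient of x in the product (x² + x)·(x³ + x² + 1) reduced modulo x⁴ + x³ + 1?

0

Multiply in ℤ_2[x]: (x² + x)·(x³ + x² + 1) = x⁵ + x³ + x² + x.
Reduce using x⁴ ≡ x³ + 1 (mod x⁴ + x³ + 1).
Reduced: x² + 1.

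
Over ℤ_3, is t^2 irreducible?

Write h(t) = t^2.
Check for roots in ℤ_3: h(0) = 0 → root; h(1) = 1; h(2) = 1.
h(0) = 0, so (t) divides h(t); h is reducible.

No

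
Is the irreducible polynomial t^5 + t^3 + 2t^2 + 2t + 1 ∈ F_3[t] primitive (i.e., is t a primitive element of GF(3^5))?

Write f(t) = t^5 + t^3 + 2t^2 + 2t + 1.
|GF(3^5)^×| = 3^5 − 1 = 242. Prime factorization: 242 = 2·11^2.
f is primitive ⇔ t has order 242 in GF(3)[t]/(f), i.e. t^(242/q) ≠ 1 for each prime q | 242.
t^(121) mod f = 2.
t^(22) mod f = t + 1.
None equal 1, so t has full order 242; f is primitive.

Yes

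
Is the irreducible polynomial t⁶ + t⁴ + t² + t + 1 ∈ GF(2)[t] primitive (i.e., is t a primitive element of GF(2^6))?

No

Write f(t) = t⁶ + t⁴ + t² + t + 1.
|GF(2^6)^×| = 2^6 − 1 = 63. Prime factorization: 63 = 3^2·7.
f is primitive ⇔ t has order 63 in GF(2)[t]/(f), i.e. t^(63/q) ≠ 1 for each prime q | 63.
t^(21) mod f = 1
t^(9) mod f = t⁴ + t² + t.
Since t^(21) = 1, the order of t divides 21 < 63; not primitive.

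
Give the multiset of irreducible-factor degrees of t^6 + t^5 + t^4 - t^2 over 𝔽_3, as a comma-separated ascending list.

Write h(t) = t^6 + t^5 + t^4 - t^2.
Roots in 𝔽_3: h(0) = 0 → root; h(1) = 2; h(2) = 0 → root.
Linear factors from roots: (t), (t + 1).
Complete factorization: h(t) = (t)^2·(t + 1)^2·(t^2 - t - 1).
Factor degrees with multiplicity: 1 + 1 + 1 + 1 + 2 = 6.

1, 1, 1, 1, 2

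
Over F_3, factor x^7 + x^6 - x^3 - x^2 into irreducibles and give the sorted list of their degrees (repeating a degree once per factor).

Write f(x) = x^7 + x^6 - x^3 - x^2.
Roots in F_3: f(0) = 0 → root; f(1) = 0 → root; f(2) = 0 → root.
Linear factors from roots: (x), (x - 1), (x + 1).
Complete factorization: f(x) = (x - 1)·(x)^2·(x + 1)^2·(x^2 + 1).
Factor degrees with multiplicity: 1 + 1 + 1 + 1 + 1 + 2 = 7.

1, 1, 1, 1, 1, 2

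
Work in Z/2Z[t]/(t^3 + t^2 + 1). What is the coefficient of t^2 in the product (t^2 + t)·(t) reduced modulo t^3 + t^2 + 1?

Multiply in Z/2Z[t]: (t^2 + t)·(t) = t^3 + t^2.
Reduce using t^3 ≡ t^2 + 1 (mod t^3 + t^2 + 1).
Reduced: 1.

0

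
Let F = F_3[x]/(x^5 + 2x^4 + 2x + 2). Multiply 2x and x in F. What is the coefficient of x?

0

Multiply in F_3[x]: (2x)·(x) = 2x^2.
Reduced: 2x^2.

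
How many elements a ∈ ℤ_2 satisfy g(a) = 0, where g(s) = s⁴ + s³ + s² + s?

2

Evaluate at each of the 2 elements of ℤ_2:
g(0) = 0 → root; g(1) = 0 → root.
Roots: {0, 1}.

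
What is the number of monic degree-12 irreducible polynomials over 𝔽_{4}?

1397740

By the necklace-counting formula, N_4(12) = (1/12) Σ_{d|12} μ(12/d)·4^d.
Divisors of 12: 1, 2, 3, 4, 6, 12; μ(12/d) for each: 0, 1, 0, -1, -1, 1.
Σ = 4^2 − 4^4 − 4^6 + 4^12 = 16772880.
N = 16772880/12 = 1397740.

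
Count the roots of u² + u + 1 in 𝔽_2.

Write f(u) = u² + u + 1.
Evaluate at each of the 2 elements of 𝔽_2:
f(0) = 1; f(1) = 1.
No element is a root.

0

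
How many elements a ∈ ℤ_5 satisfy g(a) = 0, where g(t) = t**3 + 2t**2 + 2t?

Evaluate at each of the 5 elements of ℤ_5:
g(0) = 0 → root; g(1) = 0 → root; g(2) = 0 → root; g(3) = 1; g(4) = 4.
Roots: {0, 1, 2}.

3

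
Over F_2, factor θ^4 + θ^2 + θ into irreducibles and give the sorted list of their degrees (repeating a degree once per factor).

Write h(θ) = θ^4 + θ^2 + θ.
Roots in F_2: h(0) = 0 → root; h(1) = 1.
Linear factors from roots: (θ).
Complete factorization: h(θ) = (θ)·(θ^3 + θ + 1).
Factor degrees with multiplicity: 1 + 3 = 4.

1, 3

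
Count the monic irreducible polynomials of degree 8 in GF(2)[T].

By the necklace-counting formula, N_2(8) = (1/8) Σ_{d|8} μ(8/d)·2^d.
Divisors of 8: 1, 2, 4, 8; μ(8/d) for each: 0, 0, -1, 1.
Σ = − 2^4 + 2^8 = 240.
N = 240/8 = 30.

30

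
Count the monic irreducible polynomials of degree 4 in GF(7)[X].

588

The number of monic irreducibles of degree 4 over GF(7) is (1/4)·Σ_{d∣4} μ(4/d) 7^d.
Divisors of 4: 1, 2, 4; μ(4/d) for each: 0, -1, 1.
Σ = − 7^2 + 7^4 = 2352.
N = 2352/4 = 588.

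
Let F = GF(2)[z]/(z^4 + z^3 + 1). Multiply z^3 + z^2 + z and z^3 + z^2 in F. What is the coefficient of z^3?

Multiply in GF(2)[z]: (z^3 + z^2 + z)·(z^3 + z^2) = z^6 + z^3.
Reduce using z^4 ≡ z^3 + 1 (mod z^4 + z^3 + 1).
Reduced: z^2 + z + 1.

0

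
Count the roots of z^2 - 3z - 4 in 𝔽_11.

2

Write f(z) = z^2 - 3z - 4.
Evaluate at each of the 11 elements of 𝔽_11:
f(0) = 7; f(1) = 5; f(2) = 5; f(3) = 7; f(4) = 0 → root; f(5) = 6; f(6) = 3; f(7) = 2; f(8) = 3; f(9) = 6; f(10) = 0 → root.
Roots: {4, 10}.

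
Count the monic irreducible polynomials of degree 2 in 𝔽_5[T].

10

By the necklace-counting formula, N_5(2) = (1/2) Σ_{d|2} μ(2/d)·5^d.
Divisors of 2: 1, 2; μ(2/d) for each: -1, 1.
Σ = − 5^1 + 5^2 = 20.
N = 20/2 = 10.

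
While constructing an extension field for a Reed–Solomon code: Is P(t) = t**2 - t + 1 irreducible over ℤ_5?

Yes

Check for roots in ℤ_5: P(0) = 1; P(1) = 1; P(2) = 3; P(3) = 2; P(4) = 3.
No roots. A degree-2 polynomial over a field with no linear factor is irreducible.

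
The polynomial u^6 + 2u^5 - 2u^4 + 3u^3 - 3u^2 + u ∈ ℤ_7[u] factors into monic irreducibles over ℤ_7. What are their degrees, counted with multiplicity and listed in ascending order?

1, 1, 2, 2

Write f(u) = u^6 + 2u^5 - 2u^4 + 3u^3 - 3u^2 + u.
Linear factors from roots: (u), (u + 2).
Complete factorization: f(u) = (u)·(u + 2)·(u^2 + 1)·(u^2 - 3).
Factor degrees with multiplicity: 1 + 1 + 2 + 2 = 6.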